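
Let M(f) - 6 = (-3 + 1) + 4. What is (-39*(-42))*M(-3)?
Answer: 13104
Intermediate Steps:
M(f) = 8 (M(f) = 6 + ((-3 + 1) + 4) = 6 + (-2 + 4) = 6 + 2 = 8)
(-39*(-42))*M(-3) = -39*(-42)*8 = 1638*8 = 13104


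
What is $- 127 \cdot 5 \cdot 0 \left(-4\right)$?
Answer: $0$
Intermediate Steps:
$- 127 \cdot 5 \cdot 0 \left(-4\right) = - 127 \cdot 5 \cdot 0 = \left(-127\right) 0 = 0$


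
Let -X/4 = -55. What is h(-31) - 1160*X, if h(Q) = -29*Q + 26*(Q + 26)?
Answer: -254431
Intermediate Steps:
X = 220 (X = -4*(-55) = 220)
h(Q) = 676 - 3*Q (h(Q) = -29*Q + 26*(26 + Q) = -29*Q + (676 + 26*Q) = 676 - 3*Q)
h(-31) - 1160*X = (676 - 3*(-31)) - 1160*220 = (676 + 93) - 255200 = 769 - 255200 = -254431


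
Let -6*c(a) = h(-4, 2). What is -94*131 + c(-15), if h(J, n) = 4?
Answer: -36944/3 ≈ -12315.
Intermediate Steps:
c(a) = -2/3 (c(a) = -1/6*4 = -2/3)
-94*131 + c(-15) = -94*131 - 2/3 = -12314 - 2/3 = -36944/3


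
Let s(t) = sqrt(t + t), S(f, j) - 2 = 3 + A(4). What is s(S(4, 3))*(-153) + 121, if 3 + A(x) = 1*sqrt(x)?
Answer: 121 - 306*sqrt(2) ≈ -311.75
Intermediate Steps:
A(x) = -3 + sqrt(x) (A(x) = -3 + 1*sqrt(x) = -3 + sqrt(x))
S(f, j) = 4 (S(f, j) = 2 + (3 + (-3 + sqrt(4))) = 2 + (3 + (-3 + 2)) = 2 + (3 - 1) = 2 + 2 = 4)
s(t) = sqrt(2)*sqrt(t) (s(t) = sqrt(2*t) = sqrt(2)*sqrt(t))
s(S(4, 3))*(-153) + 121 = (sqrt(2)*sqrt(4))*(-153) + 121 = (sqrt(2)*2)*(-153) + 121 = (2*sqrt(2))*(-153) + 121 = -306*sqrt(2) + 121 = 121 - 306*sqrt(2)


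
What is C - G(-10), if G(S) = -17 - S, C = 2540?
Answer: 2547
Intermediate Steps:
C - G(-10) = 2540 - (-17 - 1*(-10)) = 2540 - (-17 + 10) = 2540 - 1*(-7) = 2540 + 7 = 2547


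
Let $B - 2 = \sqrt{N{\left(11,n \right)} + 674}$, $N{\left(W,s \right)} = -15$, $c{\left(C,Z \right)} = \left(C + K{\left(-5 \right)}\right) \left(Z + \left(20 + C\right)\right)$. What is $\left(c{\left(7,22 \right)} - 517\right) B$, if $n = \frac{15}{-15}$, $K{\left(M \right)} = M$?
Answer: $-838 - 419 \sqrt{659} \approx -11594.0$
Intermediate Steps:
$n = -1$ ($n = 15 \left(- \frac{1}{15}\right) = -1$)
$c{\left(C,Z \right)} = \left(-5 + C\right) \left(20 + C + Z\right)$ ($c{\left(C,Z \right)} = \left(C - 5\right) \left(Z + \left(20 + C\right)\right) = \left(-5 + C\right) \left(20 + C + Z\right)$)
$B = 2 + \sqrt{659}$ ($B = 2 + \sqrt{-15 + 674} = 2 + \sqrt{659} \approx 27.671$)
$\left(c{\left(7,22 \right)} - 517\right) B = \left(\left(-100 + 7^{2} - 110 + 15 \cdot 7 + 7 \cdot 22\right) - 517\right) \left(2 + \sqrt{659}\right) = \left(\left(-100 + 49 - 110 + 105 + 154\right) - 517\right) \left(2 + \sqrt{659}\right) = \left(98 - 517\right) \left(2 + \sqrt{659}\right) = - 419 \left(2 + \sqrt{659}\right) = -838 - 419 \sqrt{659}$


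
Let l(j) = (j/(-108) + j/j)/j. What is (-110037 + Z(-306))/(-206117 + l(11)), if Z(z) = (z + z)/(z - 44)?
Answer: 22876328772/42851707325 ≈ 0.53385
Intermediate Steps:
l(j) = (1 - j/108)/j (l(j) = (j*(-1/108) + 1)/j = (-j/108 + 1)/j = (1 - j/108)/j)
Z(z) = 2*z/(-44 + z) (Z(z) = (2*z)/(-44 + z) = 2*z/(-44 + z))
(-110037 + Z(-306))/(-206117 + l(11)) = (-110037 + 2*(-306)/(-44 - 306))/(-206117 + (1/108)*(108 - 1*11)/11) = (-110037 + 2*(-306)/(-350))/(-206117 + (1/108)*(1/11)*(108 - 11)) = (-110037 + 2*(-306)*(-1/350))/(-206117 + (1/108)*(1/11)*97) = (-110037 + 306/175)/(-206117 + 97/1188) = -19256169/(175*(-244866899/1188)) = -19256169/175*(-1188/244866899) = 22876328772/42851707325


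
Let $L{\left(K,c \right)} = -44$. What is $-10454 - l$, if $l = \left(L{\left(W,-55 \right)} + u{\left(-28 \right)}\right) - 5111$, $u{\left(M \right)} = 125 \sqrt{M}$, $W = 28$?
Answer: $-5299 - 250 i \sqrt{7} \approx -5299.0 - 661.44 i$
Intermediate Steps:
$l = -5155 + 250 i \sqrt{7}$ ($l = \left(-44 + 125 \sqrt{-28}\right) - 5111 = \left(-44 + 125 \cdot 2 i \sqrt{7}\right) - 5111 = \left(-44 + 250 i \sqrt{7}\right) - 5111 = -5155 + 250 i \sqrt{7} \approx -5155.0 + 661.44 i$)
$-10454 - l = -10454 - \left(-5155 + 250 i \sqrt{7}\right) = -10454 + \left(5155 - 250 i \sqrt{7}\right) = -5299 - 250 i \sqrt{7}$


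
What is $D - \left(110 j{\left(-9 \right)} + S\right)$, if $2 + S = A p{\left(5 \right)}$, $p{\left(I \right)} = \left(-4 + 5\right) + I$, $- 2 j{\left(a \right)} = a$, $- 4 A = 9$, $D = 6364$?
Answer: $\frac{11769}{2} \approx 5884.5$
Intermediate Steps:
$A = - \frac{9}{4}$ ($A = \left(- \frac{1}{4}\right) 9 = - \frac{9}{4} \approx -2.25$)
$j{\left(a \right)} = - \frac{a}{2}$
$p{\left(I \right)} = 1 + I$
$S = - \frac{31}{2}$ ($S = -2 - \frac{9 \left(1 + 5\right)}{4} = -2 - \frac{27}{2} = - \frac{31}{2} \approx -15.5$)
$D - \left(110 j{\left(-9 \right)} + S\right) = 6364 - \left(110 \left(\left(- \frac{1}{2}\right) \left(-9\right)\right) - \frac{31}{2}\right) = 6364 - \left(110 \cdot \frac{9}{2} - \frac{31}{2}\right) = 6364 - \left(495 - \frac{31}{2}\right) = 6364 - \frac{959}{2} = \frac{11769}{2}$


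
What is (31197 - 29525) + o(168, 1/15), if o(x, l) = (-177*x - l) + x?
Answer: -418441/15 ≈ -27896.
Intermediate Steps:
o(x, l) = -l - 176*x (o(x, l) = (-l - 177*x) + x = -l - 176*x)
(31197 - 29525) + o(168, 1/15) = (31197 - 29525) + (-1/15 - 176*168) = 1672 + (-1*1/15 - 29568) = 1672 + (-1/15 - 29568) = 1672 - 443521/15 = -418441/15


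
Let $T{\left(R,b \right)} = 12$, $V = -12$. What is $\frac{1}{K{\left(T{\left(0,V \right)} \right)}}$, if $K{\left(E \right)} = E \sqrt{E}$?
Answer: $\frac{\sqrt{3}}{72} \approx 0.024056$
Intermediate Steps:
$K{\left(E \right)} = E^{\frac{3}{2}}$
$\frac{1}{K{\left(T{\left(0,V \right)} \right)}} = \frac{1}{12^{\frac{3}{2}}} = \frac{1}{24 \sqrt{3}} = \frac{\sqrt{3}}{72}$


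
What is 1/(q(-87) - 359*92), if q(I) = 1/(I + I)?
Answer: -174/5746873 ≈ -3.0277e-5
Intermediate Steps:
q(I) = 1/(2*I)
1/(q(-87) - 359*92) = 1/((1/2)/(-87) - 359*92) = 1/((1/2)*(-1/87) - 33028) = 1/(-1/174 - 33028) = 1/(-5746873/174) = -174/5746873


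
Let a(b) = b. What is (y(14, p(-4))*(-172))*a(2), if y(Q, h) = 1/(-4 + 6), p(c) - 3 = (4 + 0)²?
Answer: -172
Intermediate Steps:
p(c) = 19 (p(c) = 3 + (4 + 0)² = 3 + 4² = 3 + 16 = 19)
y(Q, h) = ½ (y(Q, h) = 1/2 = ½)
(y(14, p(-4))*(-172))*a(2) = ((½)*(-172))*2 = -86*2 = -172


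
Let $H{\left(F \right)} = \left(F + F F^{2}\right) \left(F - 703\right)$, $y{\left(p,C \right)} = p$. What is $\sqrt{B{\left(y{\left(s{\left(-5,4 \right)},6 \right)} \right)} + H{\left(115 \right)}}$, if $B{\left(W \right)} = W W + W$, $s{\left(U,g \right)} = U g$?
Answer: $2 i \sqrt{223585435} \approx 29906.0 i$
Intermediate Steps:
$B{\left(W \right)} = W + W^{2}$ ($B{\left(W \right)} = W^{2} + W = W + W^{2}$)
$H{\left(F \right)} = \left(-703 + F\right) \left(F + F^{3}\right)$ ($H{\left(F \right)} = \left(F + F^{3}\right) \left(-703 + F\right) = \left(-703 + F\right) \left(F + F^{3}\right)$)
$\sqrt{B{\left(y{\left(s{\left(-5,4 \right)},6 \right)} \right)} + H{\left(115 \right)}} = \sqrt{\left(-5\right) 4 \left(1 - 20\right) + 115 \left(-703 + 115 + 115^{3} - 703 \cdot 115^{2}\right)} = \sqrt{- 20 \left(1 - 20\right) + 115 \left(-703 + 115 + 1520875 - 9297175\right)} = \sqrt{\left(-20\right) \left(-19\right) + 115 \left(-703 + 115 + 1520875 - 9297175\right)} = \sqrt{380 + 115 \left(-7776888\right)} = \sqrt{380 - 894342120} = \sqrt{-894341740} = 2 i \sqrt{223585435}$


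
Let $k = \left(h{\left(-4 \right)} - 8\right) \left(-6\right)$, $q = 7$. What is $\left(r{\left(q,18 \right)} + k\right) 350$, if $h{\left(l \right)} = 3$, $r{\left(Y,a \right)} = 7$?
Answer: $12950$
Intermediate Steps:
$k = 30$ ($k = \left(3 - 8\right) \left(-6\right) = \left(-5\right) \left(-6\right) = 30$)
$\left(r{\left(q,18 \right)} + k\right) 350 = \left(7 + 30\right) 350 = 37 \cdot 350 = 12950$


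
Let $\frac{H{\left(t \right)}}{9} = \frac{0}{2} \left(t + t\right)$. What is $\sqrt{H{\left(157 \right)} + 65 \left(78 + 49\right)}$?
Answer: $\sqrt{8255} \approx 90.857$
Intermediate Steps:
$H{\left(t \right)} = 0$ ($H{\left(t \right)} = 9 \cdot \frac{0}{2} \left(t + t\right) = 9 \cdot 0 \cdot \frac{1}{2} \cdot 2 t = 9 \cdot 0 \cdot 2 t = 9 \cdot 0 = 0$)
$\sqrt{H{\left(157 \right)} + 65 \left(78 + 49\right)} = \sqrt{0 + 65 \left(78 + 49\right)} = \sqrt{0 + 65 \cdot 127} = \sqrt{0 + 8255} = \sqrt{8255}$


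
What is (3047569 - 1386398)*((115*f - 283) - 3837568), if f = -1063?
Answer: -6578396632416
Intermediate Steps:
(3047569 - 1386398)*((115*f - 283) - 3837568) = (3047569 - 1386398)*((115*(-1063) - 283) - 3837568) = 1661171*((-122245 - 283) - 3837568) = 1661171*(-122528 - 3837568) = 1661171*(-3960096) = -6578396632416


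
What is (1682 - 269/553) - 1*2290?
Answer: -336493/553 ≈ -608.49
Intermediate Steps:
(1682 - 269/553) - 1*2290 = (1682 - 269*1/553) - 2290 = (1682 - 269/553) - 2290 = 929877/553 - 2290 = -336493/553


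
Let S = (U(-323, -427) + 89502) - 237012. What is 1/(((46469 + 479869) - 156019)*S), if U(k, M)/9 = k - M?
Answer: -1/54279137106 ≈ -1.8423e-11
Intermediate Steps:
U(k, M) = -9*M + 9*k (U(k, M) = 9*(k - M) = -9*M + 9*k)
S = -146574 (S = ((-9*(-427) + 9*(-323)) + 89502) - 237012 = ((3843 - 2907) + 89502) - 237012 = (936 + 89502) - 237012 = 90438 - 237012 = -146574)
1/(((46469 + 479869) - 156019)*S) = 1/(((46469 + 479869) - 156019)*(-146574)) = -1/146574/(526338 - 156019) = -1/146574/370319 = (1/370319)*(-1/146574) = -1/54279137106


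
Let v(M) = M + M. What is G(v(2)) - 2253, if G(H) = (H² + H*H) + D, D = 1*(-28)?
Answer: -2249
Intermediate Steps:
D = -28
v(M) = 2*M
G(H) = -28 + 2*H² (G(H) = (H² + H*H) - 28 = (H² + H²) - 28 = 2*H² - 28 = -28 + 2*H²)
G(v(2)) - 2253 = (-28 + 2*(2*2)²) - 2253 = (-28 + 2*4²) - 2253 = (-28 + 2*16) - 2253 = (-28 + 32) - 2253 = 4 - 2253 = -2249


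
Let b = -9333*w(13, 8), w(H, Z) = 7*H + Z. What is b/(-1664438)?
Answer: 923967/1664438 ≈ 0.55512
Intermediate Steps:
w(H, Z) = Z + 7*H
b = -923967 (b = -9333*(8 + 7*13) = -9333*(8 + 91) = -9333*99 = -923967)
b/(-1664438) = -923967/(-1664438) = -923967*(-1/1664438) = 923967/1664438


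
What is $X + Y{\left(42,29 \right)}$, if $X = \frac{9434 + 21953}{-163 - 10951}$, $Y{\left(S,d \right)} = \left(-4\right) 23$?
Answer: $- \frac{1053875}{11114} \approx -94.824$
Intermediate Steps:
$Y{\left(S,d \right)} = -92$
$X = - \frac{31387}{11114}$ ($X = \frac{31387}{-11114} = 31387 \left(- \frac{1}{11114}\right) = - \frac{31387}{11114} \approx -2.8241$)
$X + Y{\left(42,29 \right)} = - \frac{31387}{11114} - 92 = - \frac{1053875}{11114}$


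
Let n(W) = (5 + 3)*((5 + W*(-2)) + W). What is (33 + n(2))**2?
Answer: 3249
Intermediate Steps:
n(W) = 40 - 8*W (n(W) = 8*((5 - 2*W) + W) = 8*(5 - W) = 40 - 8*W)
(33 + n(2))**2 = (33 + (40 - 8*2))**2 = (33 + (40 - 16))**2 = (33 + 24)**2 = 57**2 = 3249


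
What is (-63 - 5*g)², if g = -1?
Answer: 3364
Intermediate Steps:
(-63 - 5*g)² = (-63 - 5*(-1))² = (-63 + 5)² = (-58)² = 3364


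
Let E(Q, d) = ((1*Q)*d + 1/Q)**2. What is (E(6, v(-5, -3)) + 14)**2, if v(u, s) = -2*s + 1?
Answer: 4161927169/1296 ≈ 3.2114e+6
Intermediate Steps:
v(u, s) = 1 - 2*s
E(Q, d) = (1/Q + Q*d)**2 (E(Q, d) = (Q*d + 1/Q)**2 = (1/Q + Q*d)**2)
(E(6, v(-5, -3)) + 14)**2 = ((1 + (1 - 2*(-3))*6**2)**2/6**2 + 14)**2 = ((1 + (1 + 6)*36)**2/36 + 14)**2 = ((1 + 7*36)**2/36 + 14)**2 = ((1 + 252)**2/36 + 14)**2 = ((1/36)*253**2 + 14)**2 = ((1/36)*64009 + 14)**2 = (64009/36 + 14)**2 = (64513/36)**2 = 4161927169/1296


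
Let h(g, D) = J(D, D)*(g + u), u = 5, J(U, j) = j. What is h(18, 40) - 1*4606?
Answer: -3686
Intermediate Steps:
h(g, D) = D*(5 + g) (h(g, D) = D*(g + 5) = D*(5 + g))
h(18, 40) - 1*4606 = 40*(5 + 18) - 1*4606 = 40*23 - 4606 = 920 - 4606 = -3686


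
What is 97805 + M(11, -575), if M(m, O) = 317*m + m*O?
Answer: 94967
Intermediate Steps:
M(m, O) = 317*m + O*m
97805 + M(11, -575) = 97805 + 11*(317 - 575) = 97805 + 11*(-258) = 97805 - 2838 = 94967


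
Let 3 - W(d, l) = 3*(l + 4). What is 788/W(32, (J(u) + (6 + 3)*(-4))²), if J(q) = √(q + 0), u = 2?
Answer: -1025188/5046699 - 18912*√2/1682233 ≈ -0.21904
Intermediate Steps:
J(q) = √q
W(d, l) = -9 - 3*l (W(d, l) = 3 - 3*(l + 4) = 3 - 3*(4 + l) = 3 - (12 + 3*l) = 3 + (-12 - 3*l) = -9 - 3*l)
788/W(32, (J(u) + (6 + 3)*(-4))²) = 788/(-9 - 3*(√2 + (6 + 3)*(-4))²) = 788/(-9 - 3*(√2 + 9*(-4))²) = 788/(-9 - 3*(√2 - 36)²) = 788/(-9 - 3*(-36 + √2)²)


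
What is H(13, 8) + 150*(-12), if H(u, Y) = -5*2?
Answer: -1810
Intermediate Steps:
H(u, Y) = -10
H(13, 8) + 150*(-12) = -10 + 150*(-12) = -10 - 1800 = -1810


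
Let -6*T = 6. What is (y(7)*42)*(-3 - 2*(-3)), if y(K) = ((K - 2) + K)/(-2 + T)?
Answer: -504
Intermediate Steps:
T = -1 (T = -⅙*6 = -1)
y(K) = ⅔ - 2*K/3 (y(K) = ((K - 2) + K)/(-2 - 1) = ((-2 + K) + K)/(-3) = (-2 + 2*K)*(-⅓) = ⅔ - 2*K/3)
(y(7)*42)*(-3 - 2*(-3)) = ((⅔ - ⅔*7)*42)*(-3 - 2*(-3)) = ((⅔ - 14/3)*42)*(-3 + 6) = -4*42*3 = -168*3 = -504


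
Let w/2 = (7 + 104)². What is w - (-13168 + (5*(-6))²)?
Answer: 36910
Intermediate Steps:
w = 24642 (w = 2*(7 + 104)² = 2*111² = 2*12321 = 24642)
w - (-13168 + (5*(-6))²) = 24642 - (-13168 + (5*(-6))²) = 24642 - (-13168 + (-30)²) = 24642 - (-13168 + 900) = 24642 - 1*(-12268) = 24642 + 12268 = 36910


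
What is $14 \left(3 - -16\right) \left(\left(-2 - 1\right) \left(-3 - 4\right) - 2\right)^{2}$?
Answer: $96026$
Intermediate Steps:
$14 \left(3 - -16\right) \left(\left(-2 - 1\right) \left(-3 - 4\right) - 2\right)^{2} = 14 \left(3 + 16\right) \left(\left(-3\right) \left(-7\right) - 2\right)^{2} = 14 \cdot 19 \left(21 - 2\right)^{2} = 266 \cdot 19^{2} = 266 \cdot 361 = 96026$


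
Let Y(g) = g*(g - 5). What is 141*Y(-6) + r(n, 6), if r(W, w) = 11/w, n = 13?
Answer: 55847/6 ≈ 9307.8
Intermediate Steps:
Y(g) = g*(-5 + g)
141*Y(-6) + r(n, 6) = 141*(-6*(-5 - 6)) + 11/6 = 141*(-6*(-11)) + 11*(⅙) = 141*66 + 11/6 = 9306 + 11/6 = 55847/6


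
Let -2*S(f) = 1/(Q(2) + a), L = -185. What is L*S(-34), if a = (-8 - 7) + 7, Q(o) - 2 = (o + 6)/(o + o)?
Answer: -185/8 ≈ -23.125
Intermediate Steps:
Q(o) = 2 + (6 + o)/(2*o) (Q(o) = 2 + (o + 6)/(o + o) = 2 + (6 + o)/((2*o)) = 2 + (6 + o)*(1/(2*o)) = 2 + (6 + o)/(2*o))
a = -8 (a = -15 + 7 = -8)
S(f) = ⅛ (S(f) = -1/(2*((5/2 + 3/2) - 8)) = -1/(2*(4 - 8)) = -½/(-4) = -½*(-¼) = ⅛)
L*S(-34) = -185*⅛ = -185/8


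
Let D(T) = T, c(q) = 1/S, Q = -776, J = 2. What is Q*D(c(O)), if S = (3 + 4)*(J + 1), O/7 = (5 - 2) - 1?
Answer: -776/21 ≈ -36.952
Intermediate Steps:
O = 14 (O = 7*((5 - 2) - 1) = 7*(3 - 1) = 7*2 = 14)
S = 21 (S = (3 + 4)*(2 + 1) = 7*3 = 21)
c(q) = 1/21
Q*D(c(O)) = -776*1/21 = -776/21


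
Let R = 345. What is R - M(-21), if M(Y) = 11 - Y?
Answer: 313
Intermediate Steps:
R - M(-21) = 345 - (11 - 1*(-21)) = 345 - (11 + 21) = 345 - 1*32 = 345 - 32 = 313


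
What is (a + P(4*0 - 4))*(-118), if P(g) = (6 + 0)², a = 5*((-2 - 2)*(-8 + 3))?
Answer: -16048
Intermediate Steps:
a = 100 (a = 5*(-4*(-5)) = 5*20 = 100)
P(g) = 36 (P(g) = 6² = 36)
(a + P(4*0 - 4))*(-118) = (100 + 36)*(-118) = 136*(-118) = -16048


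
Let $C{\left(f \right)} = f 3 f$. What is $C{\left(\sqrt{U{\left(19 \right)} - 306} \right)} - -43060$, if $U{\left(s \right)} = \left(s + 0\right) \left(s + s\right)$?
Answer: $44308$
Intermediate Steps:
$U{\left(s \right)} = 2 s^{2}$ ($U{\left(s \right)} = s 2 s = 2 s^{2}$)
$C{\left(f \right)} = 3 f^{2}$ ($C{\left(f \right)} = 3 f f = 3 f^{2}$)
$C{\left(\sqrt{U{\left(19 \right)} - 306} \right)} - -43060 = 3 \left(\sqrt{2 \cdot 19^{2} - 306}\right)^{2} - -43060 = 3 \left(\sqrt{2 \cdot 361 - 306}\right)^{2} + 43060 = 3 \left(\sqrt{722 - 306}\right)^{2} + 43060 = 3 \left(\sqrt{416}\right)^{2} + 43060 = 3 \left(4 \sqrt{26}\right)^{2} + 43060 = 3 \cdot 416 + 43060 = 1248 + 43060 = 44308$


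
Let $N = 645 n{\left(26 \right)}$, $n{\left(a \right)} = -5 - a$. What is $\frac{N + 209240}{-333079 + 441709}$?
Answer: $\frac{37849}{21726} \approx 1.7421$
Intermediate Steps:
$N = -19995$ ($N = 645 \left(-5 - 26\right) = 645 \left(-31\right) = -19995$)
$\frac{N + 209240}{-333079 + 441709} = \frac{-19995 + 209240}{-333079 + 441709} = \frac{189245}{108630} = 189245 \cdot \frac{1}{108630} = \frac{37849}{21726}$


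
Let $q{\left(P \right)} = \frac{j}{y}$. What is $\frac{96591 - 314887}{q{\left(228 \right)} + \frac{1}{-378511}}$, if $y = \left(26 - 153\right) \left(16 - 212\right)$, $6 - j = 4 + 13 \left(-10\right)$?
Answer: $- \frac{9181973965073}{222940} \approx -4.1186 \cdot 10^{7}$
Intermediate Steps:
$j = 132$ ($j = 6 - \left(4 + 13 \left(-10\right)\right) = 6 - \left(4 - 130\right) = 6 - -126 = 6 + 126 = 132$)
$y = 24892$ ($y = \left(-127\right) \left(-196\right) = 24892$)
$q{\left(P \right)} = \frac{33}{6223}$ ($q{\left(P \right)} = \frac{132}{24892} = 132 \cdot \frac{1}{24892} = \frac{33}{6223}$)
$\frac{96591 - 314887}{q{\left(228 \right)} + \frac{1}{-378511}} = \frac{96591 - 314887}{\frac{33}{6223} + \frac{1}{-378511}} = - \frac{218296}{\frac{33}{6223} - \frac{1}{378511}} = - \frac{218296}{\frac{1783520}{336496279}} = \left(-218296\right) \frac{336496279}{1783520} = - \frac{9181973965073}{222940}$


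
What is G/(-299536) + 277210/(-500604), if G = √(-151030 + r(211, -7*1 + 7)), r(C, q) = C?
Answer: -138605/250302 - I*√150819/299536 ≈ -0.55375 - 0.0012965*I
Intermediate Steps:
G = I*√150819 (G = √(-151030 + 211) = √(-150819) = I*√150819 ≈ 388.35*I)
G/(-299536) + 277210/(-500604) = (I*√150819)/(-299536) + 277210/(-500604) = (I*√150819)*(-1/299536) + 277210*(-1/500604) = -I*√150819/299536 - 138605/250302 = -138605/250302 - I*√150819/299536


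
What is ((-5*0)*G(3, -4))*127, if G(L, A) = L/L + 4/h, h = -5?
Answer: 0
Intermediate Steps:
G(L, A) = 1/5 (G(L, A) = L/L + 4/(-5) = 1 + 4*(-1/5) = 1 - 4/5 = 1/5)
((-5*0)*G(3, -4))*127 = (-5*0*(1/5))*127 = (0*(1/5))*127 = 0*127 = 0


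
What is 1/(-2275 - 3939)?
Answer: -1/6214 ≈ -0.00016093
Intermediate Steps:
1/(-2275 - 3939) = 1/(-6214) = -1/6214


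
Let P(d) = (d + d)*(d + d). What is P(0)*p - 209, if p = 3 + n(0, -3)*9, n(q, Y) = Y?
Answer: -209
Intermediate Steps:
P(d) = 4*d**2 (P(d) = (2*d)*(2*d) = 4*d**2)
p = -24 (p = 3 - 3*9 = 3 - 27 = -24)
P(0)*p - 209 = (4*0**2)*(-24) - 209 = (4*0)*(-24) - 209 = 0*(-24) - 209 = 0 - 209 = -209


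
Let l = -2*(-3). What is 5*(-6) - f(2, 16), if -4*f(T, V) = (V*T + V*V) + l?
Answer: 87/2 ≈ 43.500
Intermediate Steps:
l = 6
f(T, V) = -3/2 - V²/4 - T*V/4 (f(T, V) = -((V*T + V*V) + 6)/4 = -((T*V + V²) + 6)/4 = -((V² + T*V) + 6)/4 = -(6 + V² + T*V)/4 = -3/2 - V²/4 - T*V/4)
5*(-6) - f(2, 16) = 5*(-6) - (-3/2 - ¼*16² - ¼*2*16) = -30 - (-3/2 - ¼*256 - 8) = -30 - (-3/2 - 64 - 8) = -30 - 1*(-147/2) = -30 + 147/2 = 87/2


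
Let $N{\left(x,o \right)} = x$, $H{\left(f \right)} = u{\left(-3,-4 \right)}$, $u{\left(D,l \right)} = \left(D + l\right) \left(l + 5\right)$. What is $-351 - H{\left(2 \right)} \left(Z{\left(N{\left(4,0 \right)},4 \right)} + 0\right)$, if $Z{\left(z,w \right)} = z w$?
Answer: $-239$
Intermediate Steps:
$u{\left(D,l \right)} = \left(5 + l\right) \left(D + l\right)$ ($u{\left(D,l \right)} = \left(D + l\right) \left(5 + l\right) = \left(5 + l\right) \left(D + l\right)$)
$H{\left(f \right)} = -7$ ($H{\left(f \right)} = \left(-4\right)^{2} + 5 \left(-3\right) + 5 \left(-4\right) - -12 = 16 - 15 - 20 + 12 = -7$)
$Z{\left(z,w \right)} = w z$
$-351 - H{\left(2 \right)} \left(Z{\left(N{\left(4,0 \right)},4 \right)} + 0\right) = -351 - - 7 \left(4 \cdot 4 + 0\right) = -351 - - 7 \left(16 + 0\right) = -351 - \left(-7\right) 16 = -351 - -112 = -351 + 112 = -239$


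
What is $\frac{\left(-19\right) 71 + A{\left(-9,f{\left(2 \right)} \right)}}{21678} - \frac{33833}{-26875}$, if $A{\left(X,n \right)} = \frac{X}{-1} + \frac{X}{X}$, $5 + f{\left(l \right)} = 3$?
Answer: $\frac{697446149}{582596250} \approx 1.1971$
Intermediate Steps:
$f{\left(l \right)} = -2$ ($f{\left(l \right)} = -5 + 3 = -2$)
$A{\left(X,n \right)} = 1 - X$ ($A{\left(X,n \right)} = X \left(-1\right) + 1 = - X + 1 = 1 - X$)
$\frac{\left(-19\right) 71 + A{\left(-9,f{\left(2 \right)} \right)}}{21678} - \frac{33833}{-26875} = \frac{\left(-19\right) 71 + \left(1 - -9\right)}{21678} - \frac{33833}{-26875} = \left(-1349 + \left(1 + 9\right)\right) \frac{1}{21678} - - \frac{33833}{26875} = \left(-1349 + 10\right) \frac{1}{21678} + \frac{33833}{26875} = \left(-1339\right) \frac{1}{21678} + \frac{33833}{26875} = - \frac{1339}{21678} + \frac{33833}{26875} = \frac{697446149}{582596250}$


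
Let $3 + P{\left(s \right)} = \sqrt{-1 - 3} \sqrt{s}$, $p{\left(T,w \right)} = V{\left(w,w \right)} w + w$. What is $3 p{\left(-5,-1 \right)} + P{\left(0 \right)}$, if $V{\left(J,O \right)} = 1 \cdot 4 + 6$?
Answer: $-36$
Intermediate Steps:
$V{\left(J,O \right)} = 10$ ($V{\left(J,O \right)} = 4 + 6 = 10$)
$p{\left(T,w \right)} = 11 w$ ($p{\left(T,w \right)} = 10 w + w = 11 w$)
$P{\left(s \right)} = -3 + 2 i \sqrt{s}$ ($P{\left(s \right)} = -3 + \sqrt{-1 - 3} \sqrt{s} = -3 + \sqrt{-4} \sqrt{s} = -3 + 2 i \sqrt{s}$)
$3 p{\left(-5,-1 \right)} + P{\left(0 \right)} = 3 \cdot 11 \left(-1\right) - \left(3 - 2 i \sqrt{0}\right) = 3 \left(-11\right) - \left(3 - 2 i 0\right) = -33 + \left(-3 + 0\right) = -33 - 3 = -36$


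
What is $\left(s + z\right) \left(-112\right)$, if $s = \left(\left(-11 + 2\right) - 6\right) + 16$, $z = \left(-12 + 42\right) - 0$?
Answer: $-3472$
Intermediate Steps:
$z = 30$ ($z = 30 + 0 = 30$)
$s = 1$ ($s = \left(-9 - 6\right) + 16 = -15 + 16 = 1$)
$\left(s + z\right) \left(-112\right) = \left(1 + 30\right) \left(-112\right) = 31 \left(-112\right) = -3472$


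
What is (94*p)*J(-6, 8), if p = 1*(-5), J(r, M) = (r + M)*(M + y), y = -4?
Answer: -3760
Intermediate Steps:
J(r, M) = (-4 + M)*(M + r) (J(r, M) = (r + M)*(M - 4) = (M + r)*(-4 + M) = (-4 + M)*(M + r))
p = -5
(94*p)*J(-6, 8) = (94*(-5))*(8**2 - 4*8 - 4*(-6) + 8*(-6)) = -470*(64 - 32 + 24 - 48) = -470*8 = -3760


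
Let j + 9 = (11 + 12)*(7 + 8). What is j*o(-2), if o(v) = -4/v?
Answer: 672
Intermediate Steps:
j = 336 (j = -9 + (11 + 12)*(7 + 8) = -9 + 23*15 = -9 + 345 = 336)
j*o(-2) = 336*(-4/(-2)) = 336*(-4*(-½)) = 336*2 = 672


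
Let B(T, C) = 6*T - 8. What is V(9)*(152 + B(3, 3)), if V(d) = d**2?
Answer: 13122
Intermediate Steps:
B(T, C) = -8 + 6*T
V(9)*(152 + B(3, 3)) = 9**2*(152 + (-8 + 6*3)) = 81*(152 + (-8 + 18)) = 81*(152 + 10) = 81*162 = 13122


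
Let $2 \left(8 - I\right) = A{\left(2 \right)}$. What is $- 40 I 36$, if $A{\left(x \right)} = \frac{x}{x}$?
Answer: $-10800$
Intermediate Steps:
$A{\left(x \right)} = 1$
$I = \frac{15}{2}$ ($I = 8 - \frac{1}{2} = \frac{15}{2} \approx 7.5$)
$- 40 I 36 = \left(-40\right) \frac{15}{2} \cdot 36 = \left(-300\right) 36 = -10800$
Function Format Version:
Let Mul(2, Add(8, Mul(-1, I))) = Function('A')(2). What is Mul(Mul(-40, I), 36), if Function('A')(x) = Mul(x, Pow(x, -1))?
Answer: -10800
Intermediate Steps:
Function('A')(x) = 1
I = Rational(15, 2) (I = Add(8, Mul(Rational(-1, 2), 1)) = Add(8, Rational(-1, 2)) = Rational(15, 2) ≈ 7.5000)
Mul(Mul(-40, I), 36) = Mul(Mul(-40, Rational(15, 2)), 36) = Mul(-300, 36) = -10800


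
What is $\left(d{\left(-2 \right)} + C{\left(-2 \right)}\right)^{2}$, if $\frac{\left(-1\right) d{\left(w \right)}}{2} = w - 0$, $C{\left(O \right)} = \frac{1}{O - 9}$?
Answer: $\frac{1849}{121} \approx 15.281$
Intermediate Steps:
$C{\left(O \right)} = \frac{1}{-9 + O}$
$d{\left(w \right)} = - 2 w$ ($d{\left(w \right)} = - 2 \left(w - 0\right) = - 2 \left(w + 0\right) = - 2 w$)
$\left(d{\left(-2 \right)} + C{\left(-2 \right)}\right)^{2} = \left(\left(-2\right) \left(-2\right) + \frac{1}{-9 - 2}\right)^{2} = \left(4 + \frac{1}{-11}\right)^{2} = \left(4 - \frac{1}{11}\right)^{2} = \left(\frac{43}{11}\right)^{2} = \frac{1849}{121}$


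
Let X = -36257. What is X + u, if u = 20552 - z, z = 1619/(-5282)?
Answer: -82952191/5282 ≈ -15705.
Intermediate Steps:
z = -1619/5282 (z = 1619*(-1/5282) = -1619/5282 ≈ -0.30651)
u = 108557283/5282 (u = 20552 - 1*(-1619/5282) = 20552 + 1619/5282 = 108557283/5282 ≈ 20552.)
X + u = -36257 + 108557283/5282 = -82952191/5282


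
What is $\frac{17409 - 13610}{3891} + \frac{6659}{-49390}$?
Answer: $\frac{161722441}{192176490} \approx 0.84153$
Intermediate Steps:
$\frac{17409 - 13610}{3891} + \frac{6659}{-49390} = \left(17409 - 13610\right) \frac{1}{3891} + 6659 \left(- \frac{1}{49390}\right) = 3799 \cdot \frac{1}{3891} - \frac{6659}{49390} = \frac{3799}{3891} - \frac{6659}{49390} = \frac{161722441}{192176490}$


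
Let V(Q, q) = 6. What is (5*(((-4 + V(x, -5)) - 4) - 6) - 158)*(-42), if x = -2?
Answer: 8316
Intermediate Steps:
(5*(((-4 + V(x, -5)) - 4) - 6) - 158)*(-42) = (5*(((-4 + 6) - 4) - 6) - 158)*(-42) = (5*((2 - 4) - 6) - 158)*(-42) = (5*(-2 - 6) - 158)*(-42) = (5*(-8) - 158)*(-42) = (-40 - 158)*(-42) = -198*(-42) = 8316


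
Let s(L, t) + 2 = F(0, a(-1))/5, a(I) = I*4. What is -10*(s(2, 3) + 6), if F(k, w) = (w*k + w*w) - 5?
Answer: -62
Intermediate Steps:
a(I) = 4*I
F(k, w) = -5 + w² + k*w (F(k, w) = (k*w + w²) - 5 = (w² + k*w) - 5 = -5 + w² + k*w)
s(L, t) = ⅕ (s(L, t) = -2 + (-5 + (4*(-1))² + 0*(4*(-1)))/5 = -2 + (-5 + (-4)² + 0*(-4))*(⅕) = -2 + (-5 + 16 + 0)*(⅕) = -2 + 11*(⅕) = -2 + 11/5 = ⅕)
-10*(s(2, 3) + 6) = -10*(⅕ + 6) = -10*31/5 = -62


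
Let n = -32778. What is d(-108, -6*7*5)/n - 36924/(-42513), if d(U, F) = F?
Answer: 67734589/77416173 ≈ 0.87494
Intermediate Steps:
d(-108, -6*7*5)/n - 36924/(-42513) = (-6*7*5)/(-32778) - 36924/(-42513) = -42*5*(-1/32778) - 36924*(-1/42513) = -210*(-1/32778) + 12308/14171 = 35/5463 + 12308/14171 = 67734589/77416173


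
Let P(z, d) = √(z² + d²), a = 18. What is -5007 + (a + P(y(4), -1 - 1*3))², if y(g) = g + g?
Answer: -4603 + 144*√5 ≈ -4281.0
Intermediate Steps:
y(g) = 2*g
P(z, d) = √(d² + z²)
-5007 + (a + P(y(4), -1 - 1*3))² = -5007 + (18 + √((-1 - 1*3)² + (2*4)²))² = -5007 + (18 + √((-1 - 3)² + 8²))² = -5007 + (18 + √((-4)² + 64))² = -5007 + (18 + √(16 + 64))² = -5007 + (18 + √80)² = -5007 + (18 + 4*√5)²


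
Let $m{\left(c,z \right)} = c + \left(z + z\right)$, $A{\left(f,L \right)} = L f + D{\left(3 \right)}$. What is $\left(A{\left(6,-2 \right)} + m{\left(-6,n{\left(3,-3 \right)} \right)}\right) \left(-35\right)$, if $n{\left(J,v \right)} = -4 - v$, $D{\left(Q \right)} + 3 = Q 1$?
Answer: $700$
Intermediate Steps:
$D{\left(Q \right)} = -3 + Q$ ($D{\left(Q \right)} = -3 + Q 1 = -3 + Q$)
$A{\left(f,L \right)} = L f$ ($A{\left(f,L \right)} = L f + \left(-3 + 3\right) = L f + 0 = L f$)
$m{\left(c,z \right)} = c + 2 z$
$\left(A{\left(6,-2 \right)} + m{\left(-6,n{\left(3,-3 \right)} \right)}\right) \left(-35\right) = \left(\left(-2\right) 6 - \left(6 - 2 \left(-4 - -3\right)\right)\right) \left(-35\right) = \left(-12 - \left(6 - 2 \left(-4 + 3\right)\right)\right) \left(-35\right) = \left(-12 + \left(-6 + 2 \left(-1\right)\right)\right) \left(-35\right) = \left(-12 - 8\right) \left(-35\right) = \left(-20\right) \left(-35\right) = 700$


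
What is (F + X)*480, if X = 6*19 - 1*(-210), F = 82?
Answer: 194880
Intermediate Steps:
X = 324 (X = 114 + 210 = 324)
(F + X)*480 = (82 + 324)*480 = 406*480 = 194880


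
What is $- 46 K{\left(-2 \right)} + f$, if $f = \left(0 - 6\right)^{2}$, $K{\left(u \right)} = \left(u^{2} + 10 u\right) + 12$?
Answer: $220$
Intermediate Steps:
$K{\left(u \right)} = 12 + u^{2} + 10 u$
$f = 36$ ($f = \left(-6\right)^{2} = 36$)
$- 46 K{\left(-2 \right)} + f = - 46 \left(12 + \left(-2\right)^{2} + 10 \left(-2\right)\right) + 36 = - 46 \left(12 + 4 - 20\right) + 36 = \left(-46\right) \left(-4\right) + 36 = 184 + 36 = 220$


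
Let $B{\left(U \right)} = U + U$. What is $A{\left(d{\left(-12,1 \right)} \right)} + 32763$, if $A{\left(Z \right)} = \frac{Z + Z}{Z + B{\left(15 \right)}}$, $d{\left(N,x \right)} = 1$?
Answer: $\frac{1015655}{31} \approx 32763.0$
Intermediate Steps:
$B{\left(U \right)} = 2 U$
$A{\left(Z \right)} = \frac{2 Z}{30 + Z}$ ($A{\left(Z \right)} = \frac{Z + Z}{Z + 2 \cdot 15} = \frac{2 Z}{Z + 30} = \frac{2 Z}{30 + Z}$)
$A{\left(d{\left(-12,1 \right)} \right)} + 32763 = 2 \cdot 1 \frac{1}{30 + 1} + 32763 = 2 \cdot 1 \cdot \frac{1}{31} + 32763 = \frac{2}{31} + 32763 = \frac{1015655}{31}$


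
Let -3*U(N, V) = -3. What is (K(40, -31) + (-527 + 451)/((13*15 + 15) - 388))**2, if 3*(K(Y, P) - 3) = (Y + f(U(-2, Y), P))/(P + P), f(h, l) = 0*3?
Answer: 706762225/68508729 ≈ 10.316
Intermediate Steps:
U(N, V) = 1 (U(N, V) = -1/3*(-3) = 1)
f(h, l) = 0
K(Y, P) = 3 + Y/(6*P) (K(Y, P) = 3 + ((Y + 0)/(P + P))/3 = 3 + (Y/((2*P)))/3 = 3 + (Y*(1/(2*P)))/3 = 3 + (Y/(2*P))/3 = 3 + Y/(6*P))
(K(40, -31) + (-527 + 451)/((13*15 + 15) - 388))**2 = ((3 + (1/6)*40/(-31)) + (-527 + 451)/((13*15 + 15) - 388))**2 = ((3 + (1/6)*40*(-1/31)) - 76/((195 + 15) - 388))**2 = ((3 - 20/93) - 76/(210 - 388))**2 = (259/93 - 76/(-178))**2 = (259/93 - 76*(-1/178))**2 = (259/93 + 38/89)**2 = (26585/8277)**2 = 706762225/68508729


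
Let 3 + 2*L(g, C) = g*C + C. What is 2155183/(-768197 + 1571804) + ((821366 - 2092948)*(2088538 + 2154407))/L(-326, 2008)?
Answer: 1238760962902637887/74919477003 ≈ 1.6535e+7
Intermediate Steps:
L(g, C) = -3/2 + C/2 + C*g/2 (L(g, C) = -3/2 + (g*C + C)/2 = -3/2 + (C*g + C)/2 = -3/2 + (C + C*g)/2 = -3/2 + (C/2 + C*g/2) = -3/2 + C/2 + C*g/2)
2155183/(-768197 + 1571804) + ((821366 - 2092948)*(2088538 + 2154407))/L(-326, 2008) = 2155183/(-768197 + 1571804) + ((821366 - 2092948)*(2088538 + 2154407))/(-3/2 + (½)*2008 + (½)*2008*(-326)) = 2155183/803607 + (-1271582*4242945)/(-3/2 + 1004 - 327304) = 2155183*(1/803607) - 5395252488990/(-652603/2) = 2155183/803607 - 5395252488990*(-2/652603) = 2155183/803607 + 1541500711140/93229 = 1238760962902637887/74919477003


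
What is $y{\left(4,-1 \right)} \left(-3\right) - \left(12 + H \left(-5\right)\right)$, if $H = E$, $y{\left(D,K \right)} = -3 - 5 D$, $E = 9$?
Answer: $102$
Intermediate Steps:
$H = 9$
$y{\left(4,-1 \right)} \left(-3\right) - \left(12 + H \left(-5\right)\right) = \left(-3 - 20\right) \left(-3\right) - \left(12 + 9 \left(-5\right)\right) = \left(-3 - 20\right) \left(-3\right) - \left(12 - 45\right) = \left(-23\right) \left(-3\right) - -33 = 69 + 33 = 102$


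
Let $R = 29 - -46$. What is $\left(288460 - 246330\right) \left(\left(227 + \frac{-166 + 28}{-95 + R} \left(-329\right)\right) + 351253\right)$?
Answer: $14712213087$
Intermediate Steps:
$R = 75$ ($R = 29 + 46 = 75$)
$\left(288460 - 246330\right) \left(\left(227 + \frac{-166 + 28}{-95 + R} \left(-329\right)\right) + 351253\right) = \left(288460 - 246330\right) \left(\left(227 + \frac{-166 + 28}{-95 + 75} \left(-329\right)\right) + 351253\right) = 42130 \left(\left(227 + - \frac{138}{-20} \left(-329\right)\right) + 351253\right) = 42130 \left(\left(227 + \left(-138\right) \left(- \frac{1}{20}\right) \left(-329\right)\right) + 351253\right) = 42130 \left(\left(227 + \frac{69}{10} \left(-329\right)\right) + 351253\right) = 42130 \left(\left(227 - \frac{22701}{10}\right) + 351253\right) = 42130 \left(- \frac{20431}{10} + 351253\right) = 42130 \cdot \frac{3492099}{10} = 14712213087$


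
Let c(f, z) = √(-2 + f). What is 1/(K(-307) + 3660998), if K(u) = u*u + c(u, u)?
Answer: 1251749/4700626677106 - I*√309/14101880031318 ≈ 2.6629e-7 - 1.2465e-12*I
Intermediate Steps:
K(u) = u² + √(-2 + u) (K(u) = u*u + √(-2 + u) = u² + √(-2 + u))
1/(K(-307) + 3660998) = 1/(((-307)² + √(-2 - 307)) + 3660998) = 1/((94249 + √(-309)) + 3660998) = 1/((94249 + I*√309) + 3660998) = 1/(3755247 + I*√309)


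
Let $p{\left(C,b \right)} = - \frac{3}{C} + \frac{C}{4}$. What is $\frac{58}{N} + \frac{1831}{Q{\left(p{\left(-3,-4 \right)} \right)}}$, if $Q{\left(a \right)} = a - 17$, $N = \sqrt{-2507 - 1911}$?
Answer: $- \frac{7324}{67} - \frac{29 i \sqrt{2}}{47} \approx -109.31 - 0.8726 i$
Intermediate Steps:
$p{\left(C,b \right)} = - \frac{3}{C} + \frac{C}{4}$ ($p{\left(C,b \right)} = - \frac{3}{C} + C \frac{1}{4} = - \frac{3}{C} + \frac{C}{4}$)
$N = 47 i \sqrt{2}$ ($N = \sqrt{-4418} = 47 i \sqrt{2} \approx 66.468 i$)
$Q{\left(a \right)} = -17 + a$
$\frac{58}{N} + \frac{1831}{Q{\left(p{\left(-3,-4 \right)} \right)}} = \frac{58}{47 i \sqrt{2}} + \frac{1831}{-17 + \left(- \frac{3}{-3} + \frac{1}{4} \left(-3\right)\right)} = 58 \left(- \frac{i \sqrt{2}}{94}\right) + \frac{1831}{-17 - - \frac{1}{4}} = - \frac{29 i \sqrt{2}}{47} + \frac{1831}{-17 + \left(1 - \frac{3}{4}\right)} = - \frac{29 i \sqrt{2}}{47} + \frac{1831}{-17 + \frac{1}{4}} = - \frac{29 i \sqrt{2}}{47} + \frac{1831}{- \frac{67}{4}} = - \frac{29 i \sqrt{2}}{47} + 1831 \left(- \frac{4}{67}\right) = - \frac{29 i \sqrt{2}}{47} - \frac{7324}{67} = - \frac{7324}{67} - \frac{29 i \sqrt{2}}{47}$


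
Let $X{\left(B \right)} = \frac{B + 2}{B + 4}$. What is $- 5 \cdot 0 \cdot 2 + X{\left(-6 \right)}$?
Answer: $2$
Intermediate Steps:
$X{\left(B \right)} = \frac{2 + B}{4 + B}$
$- 5 \cdot 0 \cdot 2 + X{\left(-6 \right)} = - 5 \cdot 0 \cdot 2 + \frac{2 - 6}{4 - 6} = \left(-5\right) 0 + \frac{1}{-2} \left(-4\right) = 0 - -2 = 0 + 2 = 2$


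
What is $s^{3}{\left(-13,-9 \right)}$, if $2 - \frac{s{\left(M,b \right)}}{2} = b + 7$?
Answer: $512$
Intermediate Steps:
$s{\left(M,b \right)} = -10 - 2 b$ ($s{\left(M,b \right)} = 4 - 2 \left(b + 7\right) = 4 - 2 \left(7 + b\right) = 4 - \left(14 + 2 b\right) = -10 - 2 b$)
$s^{3}{\left(-13,-9 \right)} = \left(-10 - -18\right)^{3} = \left(-10 + 18\right)^{3} = 8^{3} = 512$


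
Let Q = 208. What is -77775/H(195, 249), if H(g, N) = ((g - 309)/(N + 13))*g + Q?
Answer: -599325/949 ≈ -631.53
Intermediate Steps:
H(g, N) = 208 + g*(-309 + g)/(13 + N) (H(g, N) = ((g - 309)/(N + 13))*g + 208 = ((-309 + g)/(13 + N))*g + 208 = g*(-309 + g)/(13 + N) + 208 = 208 + g*(-309 + g)/(13 + N))
-77775/H(195, 249) = -77775*(13 + 249)/(2704 + 195² - 309*195 + 208*249) = -77775*262/(2704 + 38025 - 60255 + 51792) = -77775/((1/262)*32266) = -77775/16133/131 = -77775*131/16133 = -599325/949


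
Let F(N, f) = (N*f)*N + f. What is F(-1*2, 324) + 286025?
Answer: 287645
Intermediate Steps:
F(N, f) = f + f*N**2 (F(N, f) = f*N**2 + f = f + f*N**2)
F(-1*2, 324) + 286025 = 324*(1 + (-1*2)**2) + 286025 = 324*(1 + (-2)**2) + 286025 = 324*(1 + 4) + 286025 = 324*5 + 286025 = 1620 + 286025 = 287645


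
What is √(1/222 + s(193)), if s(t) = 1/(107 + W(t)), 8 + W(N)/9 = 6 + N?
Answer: 16*√202686/101343 ≈ 0.071078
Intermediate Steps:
W(N) = -18 + 9*N (W(N) = -72 + 9*(6 + N) = -72 + (54 + 9*N) = -18 + 9*N)
s(t) = 1/(89 + 9*t) (s(t) = 1/(107 + (-18 + 9*t)) = 1/(89 + 9*t))
√(1/222 + s(193)) = √(1/222 + 1/(89 + 9*193)) = √(1/222 + 1/(89 + 1737)) = √(1/222 + 1/1826) = √(512/101343) = 16*√202686/101343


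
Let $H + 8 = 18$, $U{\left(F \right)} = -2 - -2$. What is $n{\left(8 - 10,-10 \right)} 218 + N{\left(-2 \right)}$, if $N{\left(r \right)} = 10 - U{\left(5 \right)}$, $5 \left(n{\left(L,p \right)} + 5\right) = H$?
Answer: $-644$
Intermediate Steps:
$U{\left(F \right)} = 0$ ($U{\left(F \right)} = -2 + 2 = 0$)
$H = 10$ ($H = -8 + 18 = 10$)
$n{\left(L,p \right)} = -3$ ($n{\left(L,p \right)} = -5 + \frac{1}{5} \cdot 10 = -5 + 2 = -3$)
$N{\left(r \right)} = 10$ ($N{\left(r \right)} = 10 - 0 = 10 + 0 = 10$)
$n{\left(8 - 10,-10 \right)} 218 + N{\left(-2 \right)} = \left(-3\right) 218 + 10 = -654 + 10 = -644$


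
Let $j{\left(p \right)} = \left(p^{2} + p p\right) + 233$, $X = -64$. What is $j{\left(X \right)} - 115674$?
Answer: $-107249$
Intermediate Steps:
$j{\left(p \right)} = 233 + 2 p^{2}$ ($j{\left(p \right)} = \left(p^{2} + p^{2}\right) + 233 = 2 p^{2} + 233 = 233 + 2 p^{2}$)
$j{\left(X \right)} - 115674 = \left(233 + 2 \left(-64\right)^{2}\right) - 115674 = \left(233 + 2 \cdot 4096\right) - 115674 = \left(233 + 8192\right) - 115674 = 8425 - 115674 = -107249$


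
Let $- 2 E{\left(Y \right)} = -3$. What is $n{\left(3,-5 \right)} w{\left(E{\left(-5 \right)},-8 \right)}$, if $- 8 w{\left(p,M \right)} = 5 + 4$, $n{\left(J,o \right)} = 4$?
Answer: $- \frac{9}{2} \approx -4.5$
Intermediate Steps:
$E{\left(Y \right)} = \frac{3}{2}$ ($E{\left(Y \right)} = \left(- \frac{1}{2}\right) \left(-3\right) = \frac{3}{2}$)
$w{\left(p,M \right)} = - \frac{9}{8}$ ($w{\left(p,M \right)} = - \frac{5 + 4}{8} = \left(- \frac{1}{8}\right) 9 = - \frac{9}{8}$)
$n{\left(3,-5 \right)} w{\left(E{\left(-5 \right)},-8 \right)} = 4 \left(- \frac{9}{8}\right) = - \frac{9}{2}$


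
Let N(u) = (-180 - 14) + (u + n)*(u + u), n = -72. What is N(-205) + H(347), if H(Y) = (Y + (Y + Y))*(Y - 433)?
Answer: 23850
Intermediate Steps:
H(Y) = 3*Y*(-433 + Y) (H(Y) = (Y + 2*Y)*(-433 + Y) = (3*Y)*(-433 + Y) = 3*Y*(-433 + Y))
N(u) = -194 + 2*u*(-72 + u) (N(u) = (-180 - 14) + (u - 72)*(u + u) = -194 + (-72 + u)*(2*u) = -194 + 2*u*(-72 + u))
N(-205) + H(347) = (-194 - 144*(-205) + 2*(-205)²) + 3*347*(-433 + 347) = (-194 + 29520 + 2*42025) + 3*347*(-86) = (-194 + 29520 + 84050) - 89526 = 113376 - 89526 = 23850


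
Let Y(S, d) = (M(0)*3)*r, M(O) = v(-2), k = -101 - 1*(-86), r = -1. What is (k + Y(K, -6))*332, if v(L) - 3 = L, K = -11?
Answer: -5976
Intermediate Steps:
v(L) = 3 + L
k = -15 (k = -101 + 86 = -15)
M(O) = 1 (M(O) = 3 - 2 = 1)
Y(S, d) = -3 (Y(S, d) = (1*3)*(-1) = 3*(-1) = -3)
(k + Y(K, -6))*332 = (-15 - 3)*332 = -18*332 = -5976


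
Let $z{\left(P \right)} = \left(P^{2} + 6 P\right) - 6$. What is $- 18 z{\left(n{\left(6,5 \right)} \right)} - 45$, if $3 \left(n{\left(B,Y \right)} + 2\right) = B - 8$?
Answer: $223$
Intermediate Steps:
$n{\left(B,Y \right)} = - \frac{14}{3} + \frac{B}{3}$ ($n{\left(B,Y \right)} = -2 + \frac{B - 8}{3} = -2 + \frac{-8 + B}{3} = -2 + \left(- \frac{8}{3} + \frac{B}{3}\right) = - \frac{14}{3} + \frac{B}{3}$)
$z{\left(P \right)} = -6 + P^{2} + 6 P$
$- 18 z{\left(n{\left(6,5 \right)} \right)} - 45 = - 18 \left(-6 + \left(- \frac{14}{3} + \frac{1}{3} \cdot 6\right)^{2} + 6 \left(- \frac{14}{3} + \frac{1}{3} \cdot 6\right)\right) - 45 = - 18 \left(-6 + \left(- \frac{14}{3} + 2\right)^{2} + 6 \left(- \frac{14}{3} + 2\right)\right) - 45 = - 18 \left(-6 + \left(- \frac{8}{3}\right)^{2} + 6 \left(- \frac{8}{3}\right)\right) - 45 = - 18 \left(-6 + \frac{64}{9} - 16\right) - 45 = \left(-18\right) \left(- \frac{134}{9}\right) - 45 = 268 - 45 = 223$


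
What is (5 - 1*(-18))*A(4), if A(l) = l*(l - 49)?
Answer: -4140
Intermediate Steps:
A(l) = l*(-49 + l)
(5 - 1*(-18))*A(4) = (5 - 1*(-18))*(4*(-49 + 4)) = (5 + 18)*(4*(-45)) = 23*(-180) = -4140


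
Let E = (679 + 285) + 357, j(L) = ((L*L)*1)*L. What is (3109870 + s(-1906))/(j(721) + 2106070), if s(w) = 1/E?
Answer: 4108138271/497900000351 ≈ 0.0082509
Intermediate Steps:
j(L) = L³ (j(L) = (L²*1)*L = L²*L = L³)
E = 1321 (E = 964 + 357 = 1321)
s(w) = 1/1321
(3109870 + s(-1906))/(j(721) + 2106070) = (3109870 + 1/1321)/(721³ + 2106070) = 4108138271/(1321*(374805361 + 2106070)) = (4108138271/1321)/376911431 = (4108138271/1321)*(1/376911431) = 4108138271/497900000351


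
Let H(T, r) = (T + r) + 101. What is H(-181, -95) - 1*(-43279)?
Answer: 43104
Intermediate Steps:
H(T, r) = 101 + T + r
H(-181, -95) - 1*(-43279) = (101 - 181 - 95) - 1*(-43279) = -175 + 43279 = 43104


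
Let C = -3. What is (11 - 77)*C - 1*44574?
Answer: -44376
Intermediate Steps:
(11 - 77)*C - 1*44574 = (11 - 77)*(-3) - 1*44574 = -66*(-3) - 44574 = 198 - 44574 = -44376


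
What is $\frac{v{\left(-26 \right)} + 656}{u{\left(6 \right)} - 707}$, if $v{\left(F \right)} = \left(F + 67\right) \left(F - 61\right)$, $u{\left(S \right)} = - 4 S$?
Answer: $\frac{2911}{731} \approx 3.9822$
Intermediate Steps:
$v{\left(F \right)} = \left(-61 + F\right) \left(67 + F\right)$ ($v{\left(F \right)} = \left(67 + F\right) \left(-61 + F\right) = \left(-61 + F\right) \left(67 + F\right)$)
$\frac{v{\left(-26 \right)} + 656}{u{\left(6 \right)} - 707} = \frac{\left(-4087 + \left(-26\right)^{2} + 6 \left(-26\right)\right) + 656}{\left(-4\right) 6 - 707} = \frac{\left(-4087 + 676 - 156\right) + 656}{-24 - 707} = \frac{-3567 + 656}{-731} = \left(-2911\right) \left(- \frac{1}{731}\right) = \frac{2911}{731}$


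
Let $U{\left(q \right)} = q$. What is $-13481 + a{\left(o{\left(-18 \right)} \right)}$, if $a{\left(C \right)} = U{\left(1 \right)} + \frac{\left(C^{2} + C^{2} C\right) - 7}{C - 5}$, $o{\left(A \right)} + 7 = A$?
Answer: $- \frac{389393}{30} \approx -12980.0$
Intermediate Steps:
$o{\left(A \right)} = -7 + A$
$a{\left(C \right)} = 1 + \frac{-7 + C^{2} + C^{3}}{-5 + C}$ ($a{\left(C \right)} = 1 + \frac{\left(C^{2} + C^{2} C\right) - 7}{C - 5} = 1 + \frac{\left(C^{2} + C^{3}\right) - 7}{-5 + C} = 1 + \frac{-7 + C^{2} + C^{3}}{-5 + C}$)
$-13481 + a{\left(o{\left(-18 \right)} \right)} = -13481 + \frac{-12 - 25 + \left(-7 - 18\right)^{2} + \left(-7 - 18\right)^{3}}{-5 - 25} = -13481 + \frac{-12 - 25 + \left(-25\right)^{2} + \left(-25\right)^{3}}{-5 - 25} = -13481 + \frac{-12 - 25 + 625 - 15625}{-30} = -13481 - - \frac{15037}{30} = -13481 + \frac{15037}{30} = - \frac{389393}{30}$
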